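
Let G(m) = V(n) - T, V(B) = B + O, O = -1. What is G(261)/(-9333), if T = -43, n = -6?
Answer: -4/1037 ≈ -0.0038573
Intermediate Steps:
V(B) = -1 + B (V(B) = B - 1 = -1 + B)
G(m) = 36 (G(m) = (-1 - 6) - 1*(-43) = -7 + 43 = 36)
G(261)/(-9333) = 36/(-9333) = 36*(-1/9333) = -4/1037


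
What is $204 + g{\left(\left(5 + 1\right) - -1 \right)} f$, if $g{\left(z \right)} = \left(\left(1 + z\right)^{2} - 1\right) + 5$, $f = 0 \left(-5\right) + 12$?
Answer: $1020$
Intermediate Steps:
$f = 12$ ($f = 0 + 12 = 12$)
$g{\left(z \right)} = 4 + \left(1 + z\right)^{2}$ ($g{\left(z \right)} = \left(-1 + \left(1 + z\right)^{2}\right) + 5 = 4 + \left(1 + z\right)^{2}$)
$204 + g{\left(\left(5 + 1\right) - -1 \right)} f = 204 + \left(4 + \left(1 + \left(\left(5 + 1\right) - -1\right)\right)^{2}\right) 12 = 204 + \left(4 + \left(1 + \left(6 + \left(-1 + 2\right)\right)\right)^{2}\right) 12 = 204 + \left(4 + \left(1 + \left(6 + 1\right)\right)^{2}\right) 12 = 204 + \left(4 + \left(1 + 7\right)^{2}\right) 12 = 204 + \left(4 + 8^{2}\right) 12 = 204 + \left(4 + 64\right) 12 = 204 + 68 \cdot 12 = 204 + 816 = 1020$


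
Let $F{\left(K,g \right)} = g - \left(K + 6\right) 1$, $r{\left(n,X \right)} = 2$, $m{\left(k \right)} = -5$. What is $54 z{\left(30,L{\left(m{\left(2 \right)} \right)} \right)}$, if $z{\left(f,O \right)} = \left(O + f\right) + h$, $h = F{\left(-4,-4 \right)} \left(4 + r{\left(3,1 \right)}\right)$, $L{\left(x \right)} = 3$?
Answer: $-162$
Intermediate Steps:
$F{\left(K,g \right)} = -6 + g - K$ ($F{\left(K,g \right)} = g - \left(6 + K\right) 1 = g - \left(6 + K\right) = -6 + g - K$)
$h = -36$ ($h = \left(-6 - 4 - -4\right) \left(4 + 2\right) = \left(-6 - 4 + 4\right) 6 = \left(-6\right) 6 = -36$)
$z{\left(f,O \right)} = -36 + O + f$ ($z{\left(f,O \right)} = \left(O + f\right) - 36 = -36 + O + f$)
$54 z{\left(30,L{\left(m{\left(2 \right)} \right)} \right)} = 54 \left(-36 + 3 + 30\right) = 54 \left(-3\right) = -162$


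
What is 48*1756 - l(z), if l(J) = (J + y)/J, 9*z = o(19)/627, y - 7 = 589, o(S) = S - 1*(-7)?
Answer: -585883/13 ≈ -45068.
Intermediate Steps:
o(S) = 7 + S (o(S) = S + 7 = 7 + S)
y = 596 (y = 7 + 589 = 596)
z = 26/5643 (z = ((7 + 19)/627)/9 = (26*(1/627))/9 = (1/9)*(26/627) = 26/5643 ≈ 0.0046075)
l(J) = (596 + J)/J (l(J) = (J + 596)/J = (596 + J)/J)
48*1756 - l(z) = 48*1756 - (596 + 26/5643)/26/5643 = 84288 - 5643*3363254/(26*5643) = 84288 - 1*1681627/13 = 84288 - 1681627/13 = -585883/13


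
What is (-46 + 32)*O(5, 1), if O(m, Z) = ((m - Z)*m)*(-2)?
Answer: 560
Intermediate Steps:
O(m, Z) = -2*m*(m - Z) (O(m, Z) = (m*(m - Z))*(-2) = -2*m*(m - Z))
(-46 + 32)*O(5, 1) = (-46 + 32)*(2*5*(1 - 1*5)) = -28*5*(1 - 5) = -28*5*(-4) = -14*(-40) = 560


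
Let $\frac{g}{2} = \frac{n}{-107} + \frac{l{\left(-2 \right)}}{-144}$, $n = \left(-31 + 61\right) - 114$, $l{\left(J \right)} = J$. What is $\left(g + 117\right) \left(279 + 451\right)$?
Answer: $\frac{166746235}{1926} \approx 86577.0$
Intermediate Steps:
$n = -84$ ($n = 30 - 114 = -84$)
$g = \frac{6155}{3852}$ ($g = 2 \left(- \frac{84}{-107} - \frac{2}{-144}\right) = 2 \left(\left(-84\right) \left(- \frac{1}{107}\right) - - \frac{1}{72}\right) = 2 \left(\frac{84}{107} + \frac{1}{72}\right) = 2 \cdot \frac{6155}{7704} = \frac{6155}{3852} \approx 1.5979$)
$\left(g + 117\right) \left(279 + 451\right) = \left(\frac{6155}{3852} + 117\right) \left(279 + 451\right) = \frac{456839}{3852} \cdot 730 = \frac{166746235}{1926}$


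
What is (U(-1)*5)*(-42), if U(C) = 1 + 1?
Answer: -420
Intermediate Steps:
U(C) = 2
(U(-1)*5)*(-42) = (2*5)*(-42) = 10*(-42) = -420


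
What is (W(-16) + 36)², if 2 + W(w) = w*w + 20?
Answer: 96100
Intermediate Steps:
W(w) = 18 + w² (W(w) = -2 + (w*w + 20) = -2 + (w² + 20) = -2 + (20 + w²) = 18 + w²)
(W(-16) + 36)² = ((18 + (-16)²) + 36)² = ((18 + 256) + 36)² = (274 + 36)² = 310² = 96100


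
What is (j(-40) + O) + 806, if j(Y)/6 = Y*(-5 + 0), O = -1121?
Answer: 885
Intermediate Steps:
j(Y) = -30*Y (j(Y) = 6*(Y*(-5 + 0)) = 6*(Y*(-5)) = 6*(-5*Y) = -30*Y)
(j(-40) + O) + 806 = (-30*(-40) - 1121) + 806 = (1200 - 1121) + 806 = 79 + 806 = 885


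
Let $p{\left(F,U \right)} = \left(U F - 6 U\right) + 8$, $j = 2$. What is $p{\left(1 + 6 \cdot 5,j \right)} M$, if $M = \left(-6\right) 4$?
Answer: $-1392$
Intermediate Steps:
$p{\left(F,U \right)} = 8 - 6 U + F U$ ($p{\left(F,U \right)} = \left(F U - 6 U\right) + 8 = \left(- 6 U + F U\right) + 8 = 8 - 6 U + F U$)
$M = -24$
$p{\left(1 + 6 \cdot 5,j \right)} M = \left(8 - 12 + \left(1 + 6 \cdot 5\right) 2\right) \left(-24\right) = \left(8 - 12 + \left(1 + 30\right) 2\right) \left(-24\right) = \left(8 - 12 + 31 \cdot 2\right) \left(-24\right) = \left(8 - 12 + 62\right) \left(-24\right) = 58 \left(-24\right) = -1392$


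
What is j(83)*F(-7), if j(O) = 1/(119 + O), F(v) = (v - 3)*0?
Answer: 0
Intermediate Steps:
F(v) = 0 (F(v) = (-3 + v)*0 = 0)
j(83)*F(-7) = 0/(119 + 83) = 0/202 = (1/202)*0 = 0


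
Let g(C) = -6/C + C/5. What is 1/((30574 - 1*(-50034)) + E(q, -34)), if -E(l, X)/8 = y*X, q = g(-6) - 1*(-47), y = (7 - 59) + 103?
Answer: 1/94480 ≈ 1.0584e-5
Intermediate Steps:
g(C) = -6/C + C/5 (g(C) = -6/C + C*(⅕) = -6/C + C/5)
y = 51 (y = -52 + 103 = 51)
q = 234/5 (q = (-6/(-6) + (⅕)*(-6)) - 1*(-47) = (-6*(-⅙) - 6/5) + 47 = (1 - 6/5) + 47 = -⅕ + 47 = 234/5 ≈ 46.800)
E(l, X) = -408*X
1/((30574 - 1*(-50034)) + E(q, -34)) = 1/((30574 - 1*(-50034)) - 408*(-34)) = 1/((30574 + 50034) + 13872) = 1/(80608 + 13872) = 1/94480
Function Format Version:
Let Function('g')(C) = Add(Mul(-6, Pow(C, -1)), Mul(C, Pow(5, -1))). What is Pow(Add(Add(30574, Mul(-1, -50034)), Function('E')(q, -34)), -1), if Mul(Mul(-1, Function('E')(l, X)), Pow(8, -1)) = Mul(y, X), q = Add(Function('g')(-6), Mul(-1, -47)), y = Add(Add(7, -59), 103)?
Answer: Rational(1, 94480) ≈ 1.0584e-5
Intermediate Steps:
Function('g')(C) = Add(Mul(-6, Pow(C, -1)), Mul(Rational(1, 5), C)) (Function('g')(C) = Add(Mul(-6, Pow(C, -1)), Mul(C, Rational(1, 5))) = Add(Mul(-6, Pow(C, -1)), Mul(Rational(1, 5), C)))
y = 51 (y = Add(-52, 103) = 51)
q = Rational(234, 5) (q = Add(Add(Mul(-6, Pow(-6, -1)), Mul(Rational(1, 5), -6)), Mul(-1, -47)) = Add(Add(Mul(-6, Rational(-1, 6)), Rational(-6, 5)), 47) = Add(Add(1, Rational(-6, 5)), 47) = Add(Rational(-1, 5), 47) = Rational(234, 5) ≈ 46.800)
Function('E')(l, X) = Mul(-408, X) (Function('E')(l, X) = Mul(-8, Mul(51, X)) = Mul(-408, X))
Pow(Add(Add(30574, Mul(-1, -50034)), Function('E')(q, -34)), -1) = Pow(Add(Add(30574, Mul(-1, -50034)), Mul(-408, -34)), -1) = Pow(Add(Add(30574, 50034), 13872), -1) = Pow(Add(80608, 13872), -1) = Pow(94480, -1) = Rational(1, 94480)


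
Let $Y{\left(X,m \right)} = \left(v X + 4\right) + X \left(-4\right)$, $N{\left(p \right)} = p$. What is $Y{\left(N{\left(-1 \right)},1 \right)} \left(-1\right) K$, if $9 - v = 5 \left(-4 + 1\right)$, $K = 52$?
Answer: $832$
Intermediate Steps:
$v = 24$ ($v = 9 - 5 \left(-4 + 1\right) = 9 - 5 \left(-3\right) = 9 - -15 = 9 + 15 = 24$)
$Y{\left(X,m \right)} = 4 + 20 X$ ($Y{\left(X,m \right)} = \left(24 X + 4\right) + X \left(-4\right) = \left(4 + 24 X\right) - 4 X = 4 + 20 X$)
$Y{\left(N{\left(-1 \right)},1 \right)} \left(-1\right) K = \left(4 + 20 \left(-1\right)\right) \left(-1\right) 52 = \left(4 - 20\right) \left(-1\right) 52 = \left(-16\right) \left(-1\right) 52 = 16 \cdot 52 = 832$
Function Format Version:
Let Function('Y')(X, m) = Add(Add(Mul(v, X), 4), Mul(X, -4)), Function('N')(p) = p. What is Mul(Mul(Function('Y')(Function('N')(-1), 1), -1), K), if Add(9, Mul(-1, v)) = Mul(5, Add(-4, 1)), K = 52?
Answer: 832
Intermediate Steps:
v = 24 (v = Add(9, Mul(-1, Mul(5, Add(-4, 1)))) = Add(9, Mul(-1, Mul(5, -3))) = Add(9, Mul(-1, -15)) = Add(9, 15) = 24)
Function('Y')(X, m) = Add(4, Mul(20, X)) (Function('Y')(X, m) = Add(Add(Mul(24, X), 4), Mul(X, -4)) = Add(Add(4, Mul(24, X)), Mul(-4, X)) = Add(4, Mul(20, X)))
Mul(Mul(Function('Y')(Function('N')(-1), 1), -1), K) = Mul(Mul(Add(4, Mul(20, -1)), -1), 52) = Mul(Mul(Add(4, -20), -1), 52) = Mul(Mul(-16, -1), 52) = Mul(16, 52) = 832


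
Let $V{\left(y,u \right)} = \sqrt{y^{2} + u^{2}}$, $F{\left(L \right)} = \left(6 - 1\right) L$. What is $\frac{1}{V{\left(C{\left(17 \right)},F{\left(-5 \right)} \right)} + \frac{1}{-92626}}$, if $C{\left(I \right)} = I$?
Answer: $\frac{92626}{7841732350663} + \frac{8579575876 \sqrt{914}}{7841732350663} \approx 0.033077$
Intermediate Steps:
$F{\left(L \right)} = 5 L$
$V{\left(y,u \right)} = \sqrt{u^{2} + y^{2}}$
$\frac{1}{V{\left(C{\left(17 \right)},F{\left(-5 \right)} \right)} + \frac{1}{-92626}} = \frac{1}{\sqrt{\left(5 \left(-5\right)\right)^{2} + 17^{2}} + \frac{1}{-92626}} = \frac{1}{\sqrt{\left(-25\right)^{2} + 289} - \frac{1}{92626}} = \frac{1}{\sqrt{625 + 289} - \frac{1}{92626}} = \frac{1}{\sqrt{914} - \frac{1}{92626}} = \frac{1}{- \frac{1}{92626} + \sqrt{914}}$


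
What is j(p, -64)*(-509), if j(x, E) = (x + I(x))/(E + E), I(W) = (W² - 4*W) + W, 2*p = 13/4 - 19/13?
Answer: -5443755/1384448 ≈ -3.9321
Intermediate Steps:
p = 93/104 (p = (13/4 - 19/13)/2 = (½)*(93/52) = 93/104 ≈ 0.89423)
I(W) = W² - 3*W
j(x, E) = (x + x*(-3 + x))/(2*E) (j(x, E) = (x + x*(-3 + x))/(E + E) = (x + x*(-3 + x))/((2*E)) = (x + x*(-3 + x))*(1/(2*E)) = (x + x*(-3 + x))/(2*E))
j(p, -64)*(-509) = ((½)*(93/104)*(-2 + 93/104)/(-64))*(-509) = ((½)*(93/104)*(-1/64)*(-115/104))*(-509) = (10695/1384448)*(-509) = -5443755/1384448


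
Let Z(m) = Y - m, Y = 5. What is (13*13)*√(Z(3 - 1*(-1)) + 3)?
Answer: 338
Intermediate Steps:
Z(m) = 5 - m
(13*13)*√(Z(3 - 1*(-1)) + 3) = (13*13)*√((5 - (3 - 1*(-1))) + 3) = 169*√((5 - (3 + 1)) + 3) = 169*√((5 - 1*4) + 3) = 169*√((5 - 4) + 3) = 169*√(1 + 3) = 169*√4 = 169*2 = 338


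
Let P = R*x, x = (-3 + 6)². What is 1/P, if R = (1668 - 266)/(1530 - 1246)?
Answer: 142/6309 ≈ 0.022508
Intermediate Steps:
x = 9 (x = 3² = 9)
R = 701/142 (R = 1402/284 = 1402*(1/284) = 701/142 ≈ 4.9366)
P = 6309/142 (P = (701/142)*9 = 6309/142 ≈ 44.430)
1/P = 1/(6309/142) = 142/6309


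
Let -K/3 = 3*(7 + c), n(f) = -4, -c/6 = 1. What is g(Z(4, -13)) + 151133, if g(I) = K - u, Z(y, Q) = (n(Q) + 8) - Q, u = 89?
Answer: 151035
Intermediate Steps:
c = -6 (c = -6*1 = -6)
K = -9 (K = -9*(7 - 6) = -9 ≈ -9.0000)
Z(y, Q) = 4 - Q (Z(y, Q) = (-4 + 8) - Q = 4 - Q)
g(I) = -98 (g(I) = -9 - 1*89 = -9 - 89 = -98)
g(Z(4, -13)) + 151133 = -98 + 151133 = 151035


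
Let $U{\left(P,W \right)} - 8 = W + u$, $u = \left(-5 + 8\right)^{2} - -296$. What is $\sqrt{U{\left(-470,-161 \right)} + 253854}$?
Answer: $\sqrt{254006} \approx 503.99$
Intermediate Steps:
$u = 305$ ($u = 3^{2} + 296 = 9 + 296 = 305$)
$U{\left(P,W \right)} = 313 + W$ ($U{\left(P,W \right)} = 8 + \left(W + 305\right) = 8 + \left(305 + W\right) = 313 + W$)
$\sqrt{U{\left(-470,-161 \right)} + 253854} = \sqrt{\left(313 - 161\right) + 253854} = \sqrt{152 + 253854} = \sqrt{254006}$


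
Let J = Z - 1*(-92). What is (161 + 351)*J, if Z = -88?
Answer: 2048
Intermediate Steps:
J = 4 (J = -88 - 1*(-92) = -88 + 92 = 4)
(161 + 351)*J = (161 + 351)*4 = 512*4 = 2048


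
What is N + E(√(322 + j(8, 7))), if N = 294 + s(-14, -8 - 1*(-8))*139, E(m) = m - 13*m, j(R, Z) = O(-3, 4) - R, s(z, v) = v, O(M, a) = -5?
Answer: 294 - 12*√309 ≈ 83.059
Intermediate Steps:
j(R, Z) = -5 - R
E(m) = -12*m
N = 294 (N = 294 + (-8 - 1*(-8))*139 = 294 + (-8 + 8)*139 = 294 + 0*139 = 294 + 0 = 294)
N + E(√(322 + j(8, 7))) = 294 - 12*√(322 + (-5 - 1*8)) = 294 - 12*√(322 + (-5 - 8)) = 294 - 12*√(322 - 13) = 294 - 12*√309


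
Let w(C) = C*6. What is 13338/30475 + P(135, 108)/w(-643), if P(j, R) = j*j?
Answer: -167982957/39190850 ≈ -4.2863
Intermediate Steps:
w(C) = 6*C
P(j, R) = j**2
13338/30475 + P(135, 108)/w(-643) = 13338/30475 + 135**2/((6*(-643))) = 13338*(1/30475) + 18225/(-3858) = 13338/30475 + 18225*(-1/3858) = 13338/30475 - 6075/1286 = -167982957/39190850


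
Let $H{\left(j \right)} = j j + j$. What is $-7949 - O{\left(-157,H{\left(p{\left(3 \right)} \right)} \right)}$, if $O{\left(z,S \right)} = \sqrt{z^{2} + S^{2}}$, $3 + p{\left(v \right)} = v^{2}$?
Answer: $-7949 - \sqrt{26413} \approx -8111.5$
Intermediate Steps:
$p{\left(v \right)} = -3 + v^{2}$
$H{\left(j \right)} = j + j^{2}$ ($H{\left(j \right)} = j^{2} + j = j + j^{2}$)
$O{\left(z,S \right)} = \sqrt{S^{2} + z^{2}}$
$-7949 - O{\left(-157,H{\left(p{\left(3 \right)} \right)} \right)} = -7949 - \sqrt{\left(\left(-3 + 3^{2}\right) \left(1 - \left(3 - 3^{2}\right)\right)\right)^{2} + \left(-157\right)^{2}} = -7949 - \sqrt{\left(\left(-3 + 9\right) \left(1 + \left(-3 + 9\right)\right)\right)^{2} + 24649} = -7949 - \sqrt{\left(6 \left(1 + 6\right)\right)^{2} + 24649} = -7949 - \sqrt{\left(6 \cdot 7\right)^{2} + 24649} = -7949 - \sqrt{42^{2} + 24649} = -7949 - \sqrt{1764 + 24649} = -7949 - \sqrt{26413}$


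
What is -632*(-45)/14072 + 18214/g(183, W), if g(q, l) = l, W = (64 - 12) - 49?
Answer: 32049091/5277 ≈ 6073.4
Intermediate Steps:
W = 3 (W = 52 - 49 = 3)
-632*(-45)/14072 + 18214/g(183, W) = -632*(-45)/14072 + 18214/3 = 28440*(1/14072) + 18214*(⅓) = 3555/1759 + 18214/3 = 32049091/5277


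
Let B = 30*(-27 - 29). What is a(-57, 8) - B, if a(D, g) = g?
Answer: 1688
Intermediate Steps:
B = -1680 (B = 30*(-56) = -1680)
a(-57, 8) - B = 8 - 1*(-1680) = 8 + 1680 = 1688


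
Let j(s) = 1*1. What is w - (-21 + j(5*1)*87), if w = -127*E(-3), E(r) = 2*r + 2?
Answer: 442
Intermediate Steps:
E(r) = 2 + 2*r
j(s) = 1
w = 508 (w = -127*(2 + 2*(-3)) = -127*(2 - 6) = -127*(-4) = 508)
w - (-21 + j(5*1)*87) = 508 - (-21 + 1*87) = 508 - (-21 + 87) = 508 - 1*66 = 508 - 66 = 442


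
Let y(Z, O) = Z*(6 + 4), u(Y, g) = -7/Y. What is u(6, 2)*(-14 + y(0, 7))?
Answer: 49/3 ≈ 16.333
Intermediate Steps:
y(Z, O) = 10*Z (y(Z, O) = Z*10 = 10*Z)
u(6, 2)*(-14 + y(0, 7)) = (-7/6)*(-14 + 10*0) = (-7*1/6)*(-14 + 0) = -7/6*(-14) = 49/3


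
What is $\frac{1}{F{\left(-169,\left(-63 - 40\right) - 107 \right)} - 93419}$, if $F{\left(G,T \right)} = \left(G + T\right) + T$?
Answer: $- \frac{1}{94008} \approx -1.0637 \cdot 10^{-5}$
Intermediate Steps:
$F{\left(G,T \right)} = G + 2 T$
$\frac{1}{F{\left(-169,\left(-63 - 40\right) - 107 \right)} - 93419} = \frac{1}{\left(-169 + 2 \left(\left(-63 - 40\right) - 107\right)\right) - 93419} = \frac{1}{\left(-169 + 2 \left(-103 - 107\right)\right) - 93419} = \frac{1}{\left(-169 + 2 \left(-210\right)\right) - 93419} = \frac{1}{\left(-169 - 420\right) - 93419} = \frac{1}{-589 - 93419} = \frac{1}{-94008} = - \frac{1}{94008}$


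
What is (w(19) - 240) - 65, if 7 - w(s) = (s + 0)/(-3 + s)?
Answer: -4787/16 ≈ -299.19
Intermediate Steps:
w(s) = 7 - s/(-3 + s) (w(s) = 7 - (s + 0)/(-3 + s) = 7 - s/(-3 + s))
(w(19) - 240) - 65 = (3*(-7 + 2*19)/(-3 + 19) - 240) - 65 = (3*(-7 + 38)/16 - 240) - 65 = (3*(1/16)*31 - 240) - 65 = (93/16 - 240) - 65 = -3747/16 - 65 = -4787/16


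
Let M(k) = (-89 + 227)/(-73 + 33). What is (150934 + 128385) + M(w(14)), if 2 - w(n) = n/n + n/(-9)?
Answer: 5586311/20 ≈ 2.7932e+5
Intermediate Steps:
w(n) = 1 + n/9 (w(n) = 2 - (n/n + n/(-9)) = 2 - (1 + n*(-⅑)) = 2 - (1 - n/9) = 2 + (-1 + n/9) = 1 + n/9)
M(k) = -69/20 (M(k) = 138/(-40) = 138*(-1/40) = -69/20)
(150934 + 128385) + M(w(14)) = (150934 + 128385) - 69/20 = 279319 - 69/20 = 5586311/20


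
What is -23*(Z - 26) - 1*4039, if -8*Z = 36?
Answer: -6675/2 ≈ -3337.5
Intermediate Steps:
Z = -9/2 (Z = -⅛*36 = -9/2 ≈ -4.5000)
-23*(Z - 26) - 1*4039 = -23*(-9/2 - 26) - 1*4039 = -23*(-61/2) - 4039 = 1403/2 - 4039 = -6675/2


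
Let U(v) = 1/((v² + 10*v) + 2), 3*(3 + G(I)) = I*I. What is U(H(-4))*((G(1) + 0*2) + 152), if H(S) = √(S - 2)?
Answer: -32/33 - 80*I*√6/33 ≈ -0.9697 - 5.9382*I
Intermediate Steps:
G(I) = -3 + I²/3 (G(I) = -3 + (I*I)/3 = -3 + I²/3)
H(S) = √(-2 + S)
U(v) = 1/(2 + v² + 10*v)
U(H(-4))*((G(1) + 0*2) + 152) = (((-3 + (⅓)*1²) + 0*2) + 152)/(2 + (√(-2 - 4))² + 10*√(-2 - 4)) = (((-3 + (⅓)*1) + 0) + 152)/(2 + (√(-6))² + 10*√(-6)) = (((-3 + ⅓) + 0) + 152)/(2 + (I*√6)² + 10*(I*√6)) = ((-8/3 + 0) + 152)/(2 - 6 + 10*I*√6) = (-8/3 + 152)/(-4 + 10*I*√6) = (448/3)/(-4 + 10*I*√6) = 448/(3*(-4 + 10*I*√6))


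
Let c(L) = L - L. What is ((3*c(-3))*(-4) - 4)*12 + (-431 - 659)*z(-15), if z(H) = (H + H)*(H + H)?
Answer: -981048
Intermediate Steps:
c(L) = 0
z(H) = 4*H**2 (z(H) = (2*H)*(2*H) = 4*H**2)
((3*c(-3))*(-4) - 4)*12 + (-431 - 659)*z(-15) = ((3*0)*(-4) - 4)*12 + (-431 - 659)*(4*(-15)**2) = (0*(-4) - 4)*12 - 4360*225 = (0 - 4)*12 - 1090*900 = -4*12 - 981000 = -48 - 981000 = -981048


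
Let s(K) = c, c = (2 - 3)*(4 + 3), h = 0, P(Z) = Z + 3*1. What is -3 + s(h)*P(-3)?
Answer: -3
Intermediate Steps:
P(Z) = 3 + Z (P(Z) = Z + 3 = 3 + Z)
c = -7 (c = -1*7 = -7)
s(K) = -7
-3 + s(h)*P(-3) = -3 - 7*(3 - 3) = -3 - 7*0 = -3 + 0 = -3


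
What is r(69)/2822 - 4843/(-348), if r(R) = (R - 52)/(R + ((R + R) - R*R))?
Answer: 5260249/377982 ≈ 13.917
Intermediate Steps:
r(R) = (-52 + R)/(-R² + 3*R) (r(R) = (-52 + R)/(R + (2*R - R²)) = (-52 + R)/(R + (-R² + 2*R)) = (-52 + R)/(-R² + 3*R))
r(69)/2822 - 4843/(-348) = ((52 - 1*69)/(69*(-3 + 69)))/2822 - 4843/(-348) = ((1/69)*(52 - 69)/66)*(1/2822) - 4843*(-1/348) = ((1/69)*(1/66)*(-17))*(1/2822) + 167/12 = -17/4554*1/2822 + 167/12 = -1/755964 + 167/12 = 5260249/377982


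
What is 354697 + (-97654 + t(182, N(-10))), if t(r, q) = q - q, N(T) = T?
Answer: 257043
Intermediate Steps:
t(r, q) = 0
354697 + (-97654 + t(182, N(-10))) = 354697 + (-97654 + 0) = 354697 - 97654 = 257043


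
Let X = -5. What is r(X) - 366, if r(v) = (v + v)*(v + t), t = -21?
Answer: -106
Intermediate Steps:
r(v) = 2*v*(-21 + v) (r(v) = (v + v)*(v - 21) = (2*v)*(-21 + v) = 2*v*(-21 + v))
r(X) - 366 = 2*(-5)*(-21 - 5) - 366 = 2*(-5)*(-26) - 366 = 260 - 366 = -106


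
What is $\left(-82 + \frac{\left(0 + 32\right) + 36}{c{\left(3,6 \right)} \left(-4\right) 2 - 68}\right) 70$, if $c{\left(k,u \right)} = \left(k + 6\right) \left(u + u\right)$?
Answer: $- \frac{1338610}{233} \approx -5745.1$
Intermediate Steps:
$c{\left(k,u \right)} = 2 u \left(6 + k\right)$ ($c{\left(k,u \right)} = \left(6 + k\right) 2 u = 2 u \left(6 + k\right)$)
$\left(-82 + \frac{\left(0 + 32\right) + 36}{c{\left(3,6 \right)} \left(-4\right) 2 - 68}\right) 70 = \left(-82 + \frac{\left(0 + 32\right) + 36}{2 \cdot 6 \left(6 + 3\right) \left(-4\right) 2 - 68}\right) 70 = \left(-82 + \frac{32 + 36}{2 \cdot 6 \cdot 9 \left(-4\right) 2 - 68}\right) 70 = \left(-82 + \frac{68}{108 \left(-4\right) 2 - 68}\right) 70 = \left(-82 + \frac{68}{\left(-432\right) 2 - 68}\right) 70 = \left(-82 + \frac{68}{-864 - 68}\right) 70 = \left(-82 + \frac{68}{-932}\right) 70 = \left(-82 + 68 \left(- \frac{1}{932}\right)\right) 70 = \left(-82 - \frac{17}{233}\right) 70 = \left(- \frac{19123}{233}\right) 70 = - \frac{1338610}{233}$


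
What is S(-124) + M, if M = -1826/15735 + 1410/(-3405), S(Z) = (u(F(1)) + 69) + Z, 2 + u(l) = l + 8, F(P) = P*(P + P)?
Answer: -169770307/3571845 ≈ -47.530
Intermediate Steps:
F(P) = 2*P² (F(P) = P*(2*P) = 2*P²)
u(l) = 6 + l (u(l) = -2 + (l + 8) = -2 + (8 + l) = 6 + l)
S(Z) = 77 + Z (S(Z) = ((6 + 2*1²) + 69) + Z = ((6 + 2*1) + 69) + Z = ((6 + 2) + 69) + Z = (8 + 69) + Z = 77 + Z)
M = -1893592/3571845 (M = -1826*1/15735 + 1410*(-1/3405) = -1826/15735 - 94/227 = -1893592/3571845 ≈ -0.53014)
S(-124) + M = (77 - 124) - 1893592/3571845 = -47 - 1893592/3571845 = -169770307/3571845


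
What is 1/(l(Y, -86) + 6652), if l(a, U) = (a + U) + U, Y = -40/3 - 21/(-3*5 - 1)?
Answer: 48/310463 ≈ 0.00015461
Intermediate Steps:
Y = -577/48 (Y = -40*⅓ - 21/(-15 - 1) = -40/3 - 21/(-16) = -40/3 - 21*(-1/16) = -40/3 + 21/16 = -577/48 ≈ -12.021)
l(a, U) = a + 2*U (l(a, U) = (U + a) + U = a + 2*U)
1/(l(Y, -86) + 6652) = 1/((-577/48 + 2*(-86)) + 6652) = 1/((-577/48 - 172) + 6652) = 1/(-8833/48 + 6652) = 1/(310463/48) = 48/310463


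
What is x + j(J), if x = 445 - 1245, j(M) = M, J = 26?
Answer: -774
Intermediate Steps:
x = -800
x + j(J) = -800 + 26 = -774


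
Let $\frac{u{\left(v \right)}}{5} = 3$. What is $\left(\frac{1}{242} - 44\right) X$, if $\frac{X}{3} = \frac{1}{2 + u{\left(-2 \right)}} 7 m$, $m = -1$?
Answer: $\frac{223587}{4114} \approx 54.348$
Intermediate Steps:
$u{\left(v \right)} = 15$ ($u{\left(v \right)} = 5 \cdot 3 = 15$)
$X = - \frac{21}{17}$ ($X = 3 \frac{1}{2 + 15} \cdot 7 \left(-1\right) = 3 \cdot \frac{1}{17} \cdot 7 \left(-1\right) = 3 \cdot \frac{7}{17} \left(-1\right) = 3 \left(- \frac{7}{17}\right) = - \frac{21}{17} \approx -1.2353$)
$\left(\frac{1}{242} - 44\right) X = \left(\frac{1}{242} - 44\right) \left(- \frac{21}{17}\right) = \left(- \frac{10647}{242}\right) \left(- \frac{21}{17}\right) = \frac{223587}{4114}$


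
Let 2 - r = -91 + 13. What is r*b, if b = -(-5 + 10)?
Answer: -400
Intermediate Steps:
r = 80 (r = 2 - (-91 + 13) = 2 - 1*(-78) = 2 + 78 = 80)
b = -5 (b = -1*5 = -5)
r*b = 80*(-5) = -400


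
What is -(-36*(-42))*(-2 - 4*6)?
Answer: 39312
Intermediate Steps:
-(-36*(-42))*(-2 - 4*6) = -1512*(-2 - 24) = -1512*(-26) = -1*(-39312) = 39312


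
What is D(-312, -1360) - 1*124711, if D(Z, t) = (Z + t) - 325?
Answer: -126708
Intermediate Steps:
D(Z, t) = -325 + Z + t
D(-312, -1360) - 1*124711 = (-325 - 312 - 1360) - 1*124711 = -1997 - 124711 = -126708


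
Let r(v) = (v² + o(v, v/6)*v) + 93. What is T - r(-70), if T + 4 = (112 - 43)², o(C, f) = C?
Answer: -5136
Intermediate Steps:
T = 4757 (T = -4 + (112 - 43)² = -4 + 69² = -4 + 4761 = 4757)
r(v) = 93 + 2*v² (r(v) = (v² + v*v) + 93 = (v² + v²) + 93 = 2*v² + 93 = 93 + 2*v²)
T - r(-70) = 4757 - (93 + 2*(-70)²) = 4757 - (93 + 2*4900) = 4757 - (93 + 9800) = 4757 - 1*9893 = 4757 - 9893 = -5136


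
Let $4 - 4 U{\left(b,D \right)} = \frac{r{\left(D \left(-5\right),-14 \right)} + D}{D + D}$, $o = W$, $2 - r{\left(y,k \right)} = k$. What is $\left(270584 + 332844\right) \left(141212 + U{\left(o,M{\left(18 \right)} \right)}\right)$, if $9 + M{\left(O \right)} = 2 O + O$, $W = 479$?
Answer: $\frac{7669059832483}{90} \approx 8.5212 \cdot 10^{10}$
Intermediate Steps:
$r{\left(y,k \right)} = 2 - k$
$o = 479$
$M{\left(O \right)} = -9 + 3 O$ ($M{\left(O \right)} = -9 + \left(2 O + O\right) = -9 + 3 O$)
$U{\left(b,D \right)} = 1 - \frac{16 + D}{8 D}$ ($U{\left(b,D \right)} = 1 - \frac{\left(\left(2 - -14\right) + D\right) \frac{1}{D + D}}{4} = 1 - \frac{\left(\left(2 + 14\right) + D\right) \frac{1}{2 D}}{4} = 1 - \frac{\left(16 + D\right) \frac{1}{2 D}}{4} = 1 - \frac{\frac{1}{2} \frac{1}{D} \left(16 + D\right)}{4} = 1 - \frac{16 + D}{8 D}$)
$\left(270584 + 332844\right) \left(141212 + U{\left(o,M{\left(18 \right)} \right)}\right) = \left(270584 + 332844\right) \left(141212 + \left(\frac{7}{8} - \frac{2}{-9 + 3 \cdot 18}\right)\right) = 603428 \left(141212 + \left(\frac{7}{8} - \frac{2}{-9 + 54}\right)\right) = 603428 \left(141212 + \left(\frac{7}{8} - \frac{2}{45}\right)\right) = 603428 \left(141212 + \frac{299}{360}\right) = 603428 \cdot \frac{50836619}{360} = \frac{7669059832483}{90}$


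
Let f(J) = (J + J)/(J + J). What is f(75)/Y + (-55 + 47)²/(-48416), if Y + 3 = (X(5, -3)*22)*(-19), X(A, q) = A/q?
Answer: 377/3148553 ≈ 0.00011974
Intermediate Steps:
f(J) = 1 (f(J) = (2*J)/((2*J)) = (2*J)*(1/(2*J)) = 1)
Y = 2081/3 (Y = -3 + ((5/(-3))*22)*(-19) = -3 + ((5*(-⅓))*22)*(-19) = -3 - 5/3*22*(-19) = -3 - 110/3*(-19) = -3 + 2090/3 = 2081/3 ≈ 693.67)
f(75)/Y + (-55 + 47)²/(-48416) = 1/(2081/3) + (-55 + 47)²/(-48416) = 1*(3/2081) + (-8)²*(-1/48416) = 3/2081 + 64*(-1/48416) = 3/2081 - 2/1513 = 377/3148553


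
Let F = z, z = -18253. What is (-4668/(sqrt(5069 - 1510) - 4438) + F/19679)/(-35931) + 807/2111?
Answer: 3745560245023709138/9797954563169747205 - 1556*sqrt(3559)/235854497445 ≈ 0.38228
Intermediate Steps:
F = -18253
(-4668/(sqrt(5069 - 1510) - 4438) + F/19679)/(-35931) + 807/2111 = (-4668/(sqrt(5069 - 1510) - 4438) - 18253/19679)/(-35931) + 807/2111 = (-4668/(sqrt(3559) - 4438) - 18253*1/19679)*(-1/35931) + 807*(1/2111) = (-4668/(-4438 + sqrt(3559)) - 18253/19679)*(-1/35931) + 807/2111 = (-18253/19679 - 4668/(-4438 + sqrt(3559)))*(-1/35931) + 807/2111 = (18253/707086149 + 1556/(11977*(-4438 + sqrt(3559)))) + 807/2111 = 570657054326/1492658860539 + 1556/(11977*(-4438 + sqrt(3559)))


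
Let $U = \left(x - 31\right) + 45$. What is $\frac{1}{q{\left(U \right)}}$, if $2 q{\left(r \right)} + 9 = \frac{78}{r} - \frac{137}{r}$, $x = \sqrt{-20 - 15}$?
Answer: $\frac{2 \left(- \sqrt{35} + 14 i\right)}{- 185 i + 9 \sqrt{35}} \approx -0.15677 - 0.018837 i$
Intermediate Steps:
$x = i \sqrt{35}$ ($x = \sqrt{-35} = i \sqrt{35} \approx 5.9161 i$)
$U = 14 + i \sqrt{35}$ ($U = \left(i \sqrt{35} - 31\right) + 45 = \left(-31 + i \sqrt{35}\right) + 45 = 14 + i \sqrt{35} \approx 14.0 + 5.9161 i$)
$q{\left(r \right)} = - \frac{9}{2} - \frac{59}{2 r}$ ($q{\left(r \right)} = - \frac{9}{2} + \frac{\frac{78}{r} - \frac{137}{r}}{2} = - \frac{9}{2} + \frac{\left(-59\right) \frac{1}{r}}{2} = - \frac{9}{2} - \frac{59}{2 r}$)
$\frac{1}{q{\left(U \right)}} = \frac{1}{\frac{1}{2} \frac{1}{14 + i \sqrt{35}} \left(-59 - 9 \left(14 + i \sqrt{35}\right)\right)} = \frac{1}{\frac{1}{2} \frac{1}{14 + i \sqrt{35}} \left(-59 - \left(126 + 9 i \sqrt{35}\right)\right)} = \frac{1}{\frac{1}{2} \frac{1}{14 + i \sqrt{35}} \left(-185 - 9 i \sqrt{35}\right)} = \frac{2 \left(14 + i \sqrt{35}\right)}{-185 - 9 i \sqrt{35}}$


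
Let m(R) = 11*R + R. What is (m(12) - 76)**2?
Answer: 4624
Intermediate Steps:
m(R) = 12*R
(m(12) - 76)**2 = (12*12 - 76)**2 = (144 - 76)**2 = 68**2 = 4624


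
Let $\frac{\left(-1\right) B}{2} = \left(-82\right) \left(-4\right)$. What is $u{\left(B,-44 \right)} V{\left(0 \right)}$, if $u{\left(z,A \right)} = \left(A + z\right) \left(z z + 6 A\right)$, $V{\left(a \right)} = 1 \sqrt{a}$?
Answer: $0$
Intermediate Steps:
$B = -656$ ($B = - 2 \left(\left(-82\right) \left(-4\right)\right) = \left(-2\right) 328 = -656$)
$V{\left(a \right)} = \sqrt{a}$
$u{\left(z,A \right)} = \left(A + z\right) \left(z^{2} + 6 A\right)$
$u{\left(B,-44 \right)} V{\left(0 \right)} = \left(\left(-656\right)^{3} + 6 \left(-44\right)^{2} - 44 \left(-656\right)^{2} + 6 \left(-44\right) \left(-656\right)\right) \sqrt{0} = \left(-282300416 + 6 \cdot 1936 - 18934784 + 173184\right) 0 = \left(-282300416 + 11616 - 18934784 + 173184\right) 0 = \left(-301050400\right) 0 = 0$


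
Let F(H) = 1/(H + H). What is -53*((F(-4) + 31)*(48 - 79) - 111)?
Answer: 452885/8 ≈ 56611.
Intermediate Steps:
F(H) = 1/(2*H)
-53*((F(-4) + 31)*(48 - 79) - 111) = -53*(((1/2)/(-4) + 31)*(48 - 79) - 111) = -53*(((1/2)*(-1/4) + 31)*(-31) - 111) = -53*((-1/8 + 31)*(-31) - 111) = -53*((247/8)*(-31) - 111) = -53*(-7657/8 - 111) = -53*(-8545/8) = 452885/8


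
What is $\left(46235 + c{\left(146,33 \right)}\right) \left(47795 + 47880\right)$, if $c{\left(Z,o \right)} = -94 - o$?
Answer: $4411382900$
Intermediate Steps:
$\left(46235 + c{\left(146,33 \right)}\right) \left(47795 + 47880\right) = \left(46235 - 127\right) \left(47795 + 47880\right) = \left(46235 - 127\right) 95675 = 46108 \cdot 95675 = 4411382900$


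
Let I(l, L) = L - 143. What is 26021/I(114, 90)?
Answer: -26021/53 ≈ -490.96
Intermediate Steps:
I(l, L) = -143 + L
26021/I(114, 90) = 26021/(-143 + 90) = 26021/(-53) = 26021*(-1/53) = -26021/53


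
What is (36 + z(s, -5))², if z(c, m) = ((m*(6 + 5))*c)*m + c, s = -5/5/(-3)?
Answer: 16384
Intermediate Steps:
s = ⅓ (s = -5*⅕*(-⅓) = -1*(-⅓) = ⅓ ≈ 0.33333)
z(c, m) = c + 11*c*m² (z(c, m) = ((m*11)*c)*m + c = ((11*m)*c)*m + c = (11*c*m)*m + c = 11*c*m² + c = c + 11*c*m²)
(36 + z(s, -5))² = (36 + (1 + 11*(-5)²)/3)² = (36 + (1 + 11*25)/3)² = (36 + (1 + 275)/3)² = (36 + (⅓)*276)² = (36 + 92)² = 128² = 16384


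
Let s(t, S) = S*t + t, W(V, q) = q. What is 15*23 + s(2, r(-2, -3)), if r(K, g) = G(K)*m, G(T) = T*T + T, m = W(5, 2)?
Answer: 355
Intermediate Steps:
m = 2
G(T) = T + T² (G(T) = T² + T = T + T²)
r(K, g) = 2*K*(1 + K) (r(K, g) = (K*(1 + K))*2 = 2*K*(1 + K))
s(t, S) = t + S*t
15*23 + s(2, r(-2, -3)) = 15*23 + 2*(1 + 2*(-2)*(1 - 2)) = 345 + 2*(1 + 2*(-2)*(-1)) = 345 + 2*(1 + 4) = 345 + 2*5 = 345 + 10 = 355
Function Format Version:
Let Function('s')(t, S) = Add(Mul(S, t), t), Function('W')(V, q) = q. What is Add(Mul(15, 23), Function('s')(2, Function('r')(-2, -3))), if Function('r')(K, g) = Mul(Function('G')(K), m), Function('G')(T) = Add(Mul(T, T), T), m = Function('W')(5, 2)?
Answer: 355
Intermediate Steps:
m = 2
Function('G')(T) = Add(T, Pow(T, 2)) (Function('G')(T) = Add(Pow(T, 2), T) = Add(T, Pow(T, 2)))
Function('r')(K, g) = Mul(2, K, Add(1, K)) (Function('r')(K, g) = Mul(Mul(K, Add(1, K)), 2) = Mul(2, K, Add(1, K)))
Function('s')(t, S) = Add(t, Mul(S, t))
Add(Mul(15, 23), Function('s')(2, Function('r')(-2, -3))) = Add(Mul(15, 23), Mul(2, Add(1, Mul(2, -2, Add(1, -2))))) = Add(345, Mul(2, Add(1, Mul(2, -2, -1)))) = Add(345, Mul(2, Add(1, 4))) = Add(345, Mul(2, 5)) = Add(345, 10) = 355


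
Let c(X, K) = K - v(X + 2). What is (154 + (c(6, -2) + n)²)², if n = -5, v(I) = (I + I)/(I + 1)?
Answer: 350251225/6561 ≈ 53384.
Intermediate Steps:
v(I) = 2*I/(1 + I) (v(I) = (2*I)/(1 + I) = 2*I/(1 + I))
c(X, K) = K - 2*(2 + X)/(3 + X) (c(X, K) = K - 2*(X + 2)/(1 + (X + 2)) = K - 2*(2 + X)/(1 + (2 + X)) = K - 2*(2 + X)/(3 + X))
(154 + (c(6, -2) + n)²)² = (154 + ((-4 - 2*6 - 2*(3 + 6))/(3 + 6) - 5)²)² = (154 + ((-4 - 12 - 2*9)/9 - 5)²)² = (154 + ((-4 - 12 - 18)/9 - 5)²)² = (154 + ((⅑)*(-34) - 5)²)² = (154 + (-34/9 - 5)²)² = (154 + (-79/9)²)² = (154 + 6241/81)² = (18715/81)² = 350251225/6561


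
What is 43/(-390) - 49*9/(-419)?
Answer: 153973/163410 ≈ 0.94225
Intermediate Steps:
43/(-390) - 49*9/(-419) = 43*(-1/390) - 441*(-1/419) = -43/390 + 441/419 = 153973/163410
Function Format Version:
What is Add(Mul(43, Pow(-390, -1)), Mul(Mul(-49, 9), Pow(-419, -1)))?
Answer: Rational(153973, 163410) ≈ 0.94225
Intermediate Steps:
Add(Mul(43, Pow(-390, -1)), Mul(Mul(-49, 9), Pow(-419, -1))) = Add(Mul(43, Rational(-1, 390)), Mul(-441, Rational(-1, 419))) = Add(Rational(-43, 390), Rational(441, 419)) = Rational(153973, 163410)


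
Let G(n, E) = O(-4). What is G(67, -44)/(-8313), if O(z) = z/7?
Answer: 4/58191 ≈ 6.8739e-5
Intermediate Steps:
O(z) = z/7 (O(z) = z*(⅐) = z/7)
G(n, E) = -4/7 (G(n, E) = (⅐)*(-4) = -4/7)
G(67, -44)/(-8313) = -4/7/(-8313) = -4/7*(-1/8313) = 4/58191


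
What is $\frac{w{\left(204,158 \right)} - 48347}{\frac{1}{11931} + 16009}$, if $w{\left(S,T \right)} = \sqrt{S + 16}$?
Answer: $- \frac{576828057}{191003380} + \frac{11931 \sqrt{55}}{95501690} \approx -3.0191$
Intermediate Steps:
$w{\left(S,T \right)} = \sqrt{16 + S}$
$\frac{w{\left(204,158 \right)} - 48347}{\frac{1}{11931} + 16009} = \frac{\sqrt{16 + 204} - 48347}{\frac{1}{11931} + 16009} = \frac{\sqrt{220} - 48347}{\frac{1}{11931} + 16009} = \frac{2 \sqrt{55} - 48347}{\frac{191003380}{11931}} = \left(-48347 + 2 \sqrt{55}\right) \frac{11931}{191003380} = - \frac{576828057}{191003380} + \frac{11931 \sqrt{55}}{95501690}$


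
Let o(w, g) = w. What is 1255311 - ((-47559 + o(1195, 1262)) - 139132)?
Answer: 1440807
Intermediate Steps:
1255311 - ((-47559 + o(1195, 1262)) - 139132) = 1255311 - ((-47559 + 1195) - 139132) = 1255311 - (-46364 - 139132) = 1255311 - 1*(-185496) = 1255311 + 185496 = 1440807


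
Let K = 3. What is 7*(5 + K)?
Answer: 56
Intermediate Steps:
7*(5 + K) = 7*(5 + 3) = 7*8 = 56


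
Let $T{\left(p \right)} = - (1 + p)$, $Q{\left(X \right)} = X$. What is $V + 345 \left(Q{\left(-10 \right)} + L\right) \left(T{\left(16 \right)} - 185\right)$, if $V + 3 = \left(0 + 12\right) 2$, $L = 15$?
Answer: $-348429$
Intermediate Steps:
$T{\left(p \right)} = -1 - p$
$V = 21$ ($V = -3 + \left(0 + 12\right) 2 = -3 + 12 \cdot 2 = -3 + 24 = 21$)
$V + 345 \left(Q{\left(-10 \right)} + L\right) \left(T{\left(16 \right)} - 185\right) = 21 + 345 \left(-10 + 15\right) \left(\left(-1 - 16\right) - 185\right) = 21 + 345 \cdot 5 \left(\left(-1 - 16\right) - 185\right) = 21 + 345 \cdot 5 \left(-17 - 185\right) = 21 + 345 \cdot 5 \left(-202\right) = 21 + 345 \left(-1010\right) = 21 - 348450 = -348429$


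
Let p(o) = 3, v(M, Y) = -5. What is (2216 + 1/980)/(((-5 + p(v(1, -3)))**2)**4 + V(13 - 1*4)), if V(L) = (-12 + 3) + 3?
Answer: 2171681/245000 ≈ 8.8640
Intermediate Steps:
V(L) = -6 (V(L) = -9 + 3 = -6)
(2216 + 1/980)/(((-5 + p(v(1, -3)))**2)**4 + V(13 - 1*4)) = (2216 + 1/980)/(((-5 + 3)**2)**4 - 6) = (2216 + 1/980)/(((-2)**2)**4 - 6) = 2171681/(980*(4**4 - 6)) = 2171681/(980*(256 - 6)) = (2171681/980)/250 = (2171681/980)*(1/250) = 2171681/245000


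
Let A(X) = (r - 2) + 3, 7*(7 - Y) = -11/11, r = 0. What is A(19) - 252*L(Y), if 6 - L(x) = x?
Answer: 289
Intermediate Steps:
Y = 50/7 (Y = 7 - (-11)/(7*11) = 7 - 1/7*(-1) = 7 + 1/7 = 50/7 ≈ 7.1429)
L(x) = 6 - x
A(X) = 1 (A(X) = (0 - 2) + 3 = -2 + 3 = 1)
A(19) - 252*L(Y) = 1 - 252*(6 - 1*50/7) = 1 - 252*(6 - 50/7) = 1 - 252*(-8/7) = 1 + 288 = 289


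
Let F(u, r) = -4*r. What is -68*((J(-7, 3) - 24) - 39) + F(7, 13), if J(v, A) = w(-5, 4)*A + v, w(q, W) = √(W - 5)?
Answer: 4708 - 204*I ≈ 4708.0 - 204.0*I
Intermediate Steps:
w(q, W) = √(-5 + W)
J(v, A) = v + I*A (J(v, A) = √(-5 + 4)*A + v = √(-1)*A + v = I*A + v = v + I*A)
-68*((J(-7, 3) - 24) - 39) + F(7, 13) = -68*(((-7 + I*3) - 24) - 39) - 4*13 = -68*(((-7 + 3*I) - 24) - 39) - 52 = -68*((-31 + 3*I) - 39) - 52 = -68*(-70 + 3*I) - 52 = (4760 - 204*I) - 52 = 4708 - 204*I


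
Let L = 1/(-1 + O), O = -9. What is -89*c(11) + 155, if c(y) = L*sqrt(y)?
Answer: 155 + 89*sqrt(11)/10 ≈ 184.52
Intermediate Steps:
L = -1/10 (L = 1/(-1 - 9) = 1/(-10) = -1/10 ≈ -0.10000)
c(y) = -sqrt(y)/10
-89*c(11) + 155 = -(-89)*sqrt(11)/10 + 155 = 89*sqrt(11)/10 + 155 = 155 + 89*sqrt(11)/10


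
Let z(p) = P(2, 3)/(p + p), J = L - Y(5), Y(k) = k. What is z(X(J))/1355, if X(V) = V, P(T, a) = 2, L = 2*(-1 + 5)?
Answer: 1/4065 ≈ 0.00024600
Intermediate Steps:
L = 8 (L = 2*4 = 8)
J = 3 (J = 8 - 1*5 = 8 - 5 = 3)
z(p) = 1/p (z(p) = 2/(p + p) = 2/((2*p)) = 2*(1/(2*p)) = 1/p)
z(X(J))/1355 = 1/(1355*3) = (1/1355)*(⅓) = 1/4065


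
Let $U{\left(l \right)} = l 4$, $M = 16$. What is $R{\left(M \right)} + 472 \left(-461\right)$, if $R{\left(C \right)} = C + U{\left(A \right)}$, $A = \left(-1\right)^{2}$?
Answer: $-217572$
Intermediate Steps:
$A = 1$
$U{\left(l \right)} = 4 l$
$R{\left(C \right)} = 4 + C$ ($R{\left(C \right)} = C + 4 \cdot 1 = C + 4 = 4 + C$)
$R{\left(M \right)} + 472 \left(-461\right) = \left(4 + 16\right) + 472 \left(-461\right) = 20 - 217592 = -217572$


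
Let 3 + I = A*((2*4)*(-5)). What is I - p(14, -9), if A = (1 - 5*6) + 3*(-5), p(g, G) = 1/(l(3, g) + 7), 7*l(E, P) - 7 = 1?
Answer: 100142/57 ≈ 1756.9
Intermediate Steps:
l(E, P) = 8/7 (l(E, P) = 1 + (⅐)*1 = 1 + ⅐ = 8/7)
p(g, G) = 7/57 (p(g, G) = 1/(8/7 + 7) = 1/(57/7) = 7/57)
A = -44 (A = (1 - 30) - 15 = -29 - 15 = -44)
I = 1757 (I = -3 - 44*2*4*(-5) = -3 - 352*(-5) = -3 - 44*(-40) = -3 + 1760 = 1757)
I - p(14, -9) = 1757 - 1*7/57 = 1757 - 7/57 = 100142/57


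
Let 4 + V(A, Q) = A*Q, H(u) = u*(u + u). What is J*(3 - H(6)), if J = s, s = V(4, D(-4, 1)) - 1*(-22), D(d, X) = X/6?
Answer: -1288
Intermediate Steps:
D(d, X) = X/6 (D(d, X) = X*(1/6) = X/6)
H(u) = 2*u**2 (H(u) = u*(2*u) = 2*u**2)
V(A, Q) = -4 + A*Q
s = 56/3 (s = (-4 + 4*((1/6)*1)) - 1*(-22) = (-4 + 4*(1/6)) + 22 = (-4 + 2/3) + 22 = -10/3 + 22 = 56/3 ≈ 18.667)
J = 56/3 ≈ 18.667
J*(3 - H(6)) = 56*(3 - 2*6**2)/3 = 56*(3 - 2*36)/3 = 56*(3 - 1*72)/3 = 56*(3 - 72)/3 = (56/3)*(-69) = -1288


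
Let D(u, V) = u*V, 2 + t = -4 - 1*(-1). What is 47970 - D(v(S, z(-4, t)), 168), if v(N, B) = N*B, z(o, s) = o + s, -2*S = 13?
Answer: 38142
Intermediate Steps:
S = -13/2 (S = -½*13 = -13/2 ≈ -6.5000)
t = -5 (t = -2 + (-4 - 1*(-1)) = -2 + (-4 + 1) = -2 - 3 = -5)
v(N, B) = B*N
D(u, V) = V*u
47970 - D(v(S, z(-4, t)), 168) = 47970 - 168*(-4 - 5)*(-13/2) = 47970 - 168*(-9*(-13/2)) = 47970 - 168*117/2 = 47970 - 1*9828 = 47970 - 9828 = 38142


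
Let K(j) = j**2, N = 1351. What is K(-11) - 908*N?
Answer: -1226587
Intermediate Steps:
K(-11) - 908*N = (-11)**2 - 908*1351 = 121 - 1226708 = -1226587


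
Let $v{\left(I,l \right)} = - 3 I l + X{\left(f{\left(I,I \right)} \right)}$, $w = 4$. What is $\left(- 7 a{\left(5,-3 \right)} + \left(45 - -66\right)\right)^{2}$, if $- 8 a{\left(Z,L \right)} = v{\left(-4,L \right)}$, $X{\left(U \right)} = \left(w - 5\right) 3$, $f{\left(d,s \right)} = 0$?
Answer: $\frac{378225}{64} \approx 5909.8$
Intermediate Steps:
$X{\left(U \right)} = -3$ ($X{\left(U \right)} = \left(4 - 5\right) 3 = \left(-1\right) 3 = -3$)
$v{\left(I,l \right)} = -3 - 3 I l$ ($v{\left(I,l \right)} = - 3 I l - 3 = -3 - 3 I l$)
$a{\left(Z,L \right)} = \frac{3}{8} - \frac{3 L}{2}$ ($a{\left(Z,L \right)} = - \frac{-3 - - 12 L}{8} = - \frac{-3 + 12 L}{8} = \frac{3}{8} - \frac{3 L}{2}$)
$\left(- 7 a{\left(5,-3 \right)} + \left(45 - -66\right)\right)^{2} = \left(- 7 \left(\frac{3}{8} - - \frac{9}{2}\right) + \left(45 - -66\right)\right)^{2} = \left(- 7 \left(\frac{3}{8} + \frac{9}{2}\right) + \left(45 + 66\right)\right)^{2} = \left(\left(-7\right) \frac{39}{8} + 111\right)^{2} = \left(- \frac{273}{8} + 111\right)^{2} = \left(\frac{615}{8}\right)^{2} = \frac{378225}{64}$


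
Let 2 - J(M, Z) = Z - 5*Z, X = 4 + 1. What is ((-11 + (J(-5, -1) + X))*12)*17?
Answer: -1632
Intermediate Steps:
X = 5
J(M, Z) = 2 + 4*Z (J(M, Z) = 2 - (Z - 5*Z) = 2 - (-4)*Z = 2 + 4*Z)
((-11 + (J(-5, -1) + X))*12)*17 = ((-11 + ((2 + 4*(-1)) + 5))*12)*17 = ((-11 + ((2 - 4) + 5))*12)*17 = ((-11 + (-2 + 5))*12)*17 = ((-11 + 3)*12)*17 = -8*12*17 = -96*17 = -1632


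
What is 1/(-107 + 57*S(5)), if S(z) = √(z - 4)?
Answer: -1/50 ≈ -0.020000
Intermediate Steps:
S(z) = √(-4 + z)
1/(-107 + 57*S(5)) = 1/(-107 + 57*√(-4 + 5)) = 1/(-107 + 57*√1) = 1/(-107 + 57*1) = 1/(-107 + 57) = 1/(-50) = -1/50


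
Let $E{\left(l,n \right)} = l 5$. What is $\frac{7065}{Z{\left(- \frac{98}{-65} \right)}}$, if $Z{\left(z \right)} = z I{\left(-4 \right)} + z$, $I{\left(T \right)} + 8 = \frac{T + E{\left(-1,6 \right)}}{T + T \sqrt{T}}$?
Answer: $- \frac{9255150}{13181} + \frac{1271700 i}{13181} \approx -702.16 + 96.48 i$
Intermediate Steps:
$E{\left(l,n \right)} = 5 l$
$I{\left(T \right)} = -8 + \frac{-5 + T}{T + T^{\frac{3}{2}}}$ ($I{\left(T \right)} = -8 + \frac{T + 5 \left(-1\right)}{T + T \sqrt{T}} = -8 + \frac{T - 5}{T + T^{\frac{3}{2}}} = -8 + \frac{-5 + T}{T + T^{\frac{3}{2}}}$)
$Z{\left(z \right)} = z + \frac{z \left(-4 + 8 i\right) \left(23 + 64 i\right)}{80}$ ($Z{\left(z \right)} = z \frac{-5 - 8 \left(-4\right)^{\frac{3}{2}} - -28}{-4 + \left(-4\right)^{\frac{3}{2}}} + z = z \frac{-5 - 8 \left(- 8 i\right) + 28}{-4 - 8 i} + z = z \frac{-4 + 8 i}{80} \left(-5 + 64 i + 28\right) + z = z \frac{-4 + 8 i}{80} \left(23 + 64 i\right) + z = z \frac{\left(-4 + 8 i\right) \left(23 + 64 i\right)}{80} + z = \frac{z \left(-4 + 8 i\right) \left(23 + 64 i\right)}{80} + z = z + \frac{z \left(-4 + 8 i\right) \left(23 + 64 i\right)}{80}$)
$\frac{7065}{Z{\left(- \frac{98}{-65} \right)}} = \frac{7065}{- \frac{131 \left(- \frac{98}{-65}\right)}{20} - \frac{9 i \left(- \frac{98}{-65}\right)}{10}} = \frac{7065}{- \frac{131 \left(\left(-98\right) \left(- \frac{1}{65}\right)\right)}{20} - \frac{9 i \left(\left(-98\right) \left(- \frac{1}{65}\right)\right)}{10}} = \frac{7065}{\left(- \frac{131}{20}\right) \frac{98}{65} - \frac{9}{10} i \frac{98}{65}} = \frac{7065}{- \frac{6419}{650} - \frac{441 i}{325}} = 7065 \frac{6500 \left(- \frac{6419}{650} + \frac{441 i}{325}\right)}{645869} = \frac{45922500 \left(- \frac{6419}{650} + \frac{441 i}{325}\right)}{645869}$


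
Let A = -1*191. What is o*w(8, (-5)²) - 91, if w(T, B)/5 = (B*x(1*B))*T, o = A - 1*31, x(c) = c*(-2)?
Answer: 11099909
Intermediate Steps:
A = -191
x(c) = -2*c
o = -222 (o = -191 - 1*31 = -191 - 31 = -222)
w(T, B) = -10*T*B² (w(T, B) = 5*((B*(-2*B))*T) = 5*((-2*B²)*T) = 5*(-2*T*B²) = -10*T*B²)
o*w(8, (-5)²) - 91 = -(-2220)*8*((-5)²)² - 91 = -(-2220)*8*25² - 91 = -(-2220)*8*625 - 91 = -222*(-50000) - 91 = 11100000 - 91 = 11099909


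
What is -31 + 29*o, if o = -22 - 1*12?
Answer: -1017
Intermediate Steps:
o = -34 (o = -22 - 12 = -34)
-31 + 29*o = -31 + 29*(-34) = -31 - 986 = -1017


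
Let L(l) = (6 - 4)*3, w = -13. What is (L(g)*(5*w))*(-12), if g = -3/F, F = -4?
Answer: 4680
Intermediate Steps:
g = ¾ (g = -3/(-4) = -3*(-¼) = ¾ ≈ 0.75000)
L(l) = 6 (L(l) = 2*3 = 6)
(L(g)*(5*w))*(-12) = (6*(5*(-13)))*(-12) = (6*(-65))*(-12) = -390*(-12) = 4680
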